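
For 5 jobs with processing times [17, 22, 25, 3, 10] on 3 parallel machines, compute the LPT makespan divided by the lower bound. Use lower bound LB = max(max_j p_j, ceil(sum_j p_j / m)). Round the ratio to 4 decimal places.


LPT order: [25, 22, 17, 10, 3]
Machine loads after assignment: [25, 25, 27]
LPT makespan = 27
Lower bound = max(max_job, ceil(total/3)) = max(25, 26) = 26
Ratio = 27 / 26 = 1.0385

1.0385


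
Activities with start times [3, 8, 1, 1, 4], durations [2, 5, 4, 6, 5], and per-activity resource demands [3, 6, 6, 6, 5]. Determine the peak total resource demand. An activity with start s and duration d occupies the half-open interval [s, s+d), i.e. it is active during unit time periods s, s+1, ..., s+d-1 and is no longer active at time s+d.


Each activity i is active on [start_i, start_i + duration_i).
Compute total resource usage per time slot:
  t=0: active resources = [], total = 0
  t=1: active resources = [6, 6], total = 12
  t=2: active resources = [6, 6], total = 12
  t=3: active resources = [3, 6, 6], total = 15
  t=4: active resources = [3, 6, 6, 5], total = 20
  t=5: active resources = [6, 5], total = 11
  t=6: active resources = [6, 5], total = 11
  t=7: active resources = [5], total = 5
  t=8: active resources = [6, 5], total = 11
  t=9: active resources = [6], total = 6
  t=10: active resources = [6], total = 6
  t=11: active resources = [6], total = 6
  t=12: active resources = [6], total = 6
Peak resource demand = 20

20


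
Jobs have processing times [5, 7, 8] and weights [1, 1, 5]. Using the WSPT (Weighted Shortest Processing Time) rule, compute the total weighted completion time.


Compute p/w ratios and sort ascending (WSPT): [(8, 5), (5, 1), (7, 1)]
Compute weighted completion times:
  Job (p=8,w=5): C=8, w*C=5*8=40
  Job (p=5,w=1): C=13, w*C=1*13=13
  Job (p=7,w=1): C=20, w*C=1*20=20
Total weighted completion time = 73

73


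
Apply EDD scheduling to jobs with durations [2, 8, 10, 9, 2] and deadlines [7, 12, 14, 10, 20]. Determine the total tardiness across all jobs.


Sort by due date (EDD order): [(2, 7), (9, 10), (8, 12), (10, 14), (2, 20)]
Compute completion times and tardiness:
  Job 1: p=2, d=7, C=2, tardiness=max(0,2-7)=0
  Job 2: p=9, d=10, C=11, tardiness=max(0,11-10)=1
  Job 3: p=8, d=12, C=19, tardiness=max(0,19-12)=7
  Job 4: p=10, d=14, C=29, tardiness=max(0,29-14)=15
  Job 5: p=2, d=20, C=31, tardiness=max(0,31-20)=11
Total tardiness = 34

34


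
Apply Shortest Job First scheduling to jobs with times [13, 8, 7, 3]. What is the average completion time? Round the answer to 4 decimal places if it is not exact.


SJF order (ascending): [3, 7, 8, 13]
Completion times:
  Job 1: burst=3, C=3
  Job 2: burst=7, C=10
  Job 3: burst=8, C=18
  Job 4: burst=13, C=31
Average completion = 62/4 = 15.5

15.5


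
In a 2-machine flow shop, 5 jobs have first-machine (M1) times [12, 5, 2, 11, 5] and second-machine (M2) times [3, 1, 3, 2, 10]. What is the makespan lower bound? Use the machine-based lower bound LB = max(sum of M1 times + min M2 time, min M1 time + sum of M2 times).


LB1 = sum(M1 times) + min(M2 times) = 35 + 1 = 36
LB2 = min(M1 times) + sum(M2 times) = 2 + 19 = 21
Lower bound = max(LB1, LB2) = max(36, 21) = 36

36


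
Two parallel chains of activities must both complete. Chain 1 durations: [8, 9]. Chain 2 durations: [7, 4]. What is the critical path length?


Path A total = 8 + 9 = 17
Path B total = 7 + 4 = 11
Critical path = longest path = max(17, 11) = 17

17


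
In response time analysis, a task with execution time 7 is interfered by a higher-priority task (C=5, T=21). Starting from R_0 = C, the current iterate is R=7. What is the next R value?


R_next = C + ceil(R_prev / T_hp) * C_hp
ceil(7 / 21) = ceil(0.3333) = 1
Interference = 1 * 5 = 5
R_next = 7 + 5 = 12

12


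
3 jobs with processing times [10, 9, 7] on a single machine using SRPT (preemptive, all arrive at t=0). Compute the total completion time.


Since all jobs arrive at t=0, SRPT equals SPT ordering.
SPT order: [7, 9, 10]
Completion times:
  Job 1: p=7, C=7
  Job 2: p=9, C=16
  Job 3: p=10, C=26
Total completion time = 7 + 16 + 26 = 49

49


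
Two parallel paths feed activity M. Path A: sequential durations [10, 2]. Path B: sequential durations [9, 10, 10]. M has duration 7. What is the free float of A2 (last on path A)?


ES(A2) = sum of predecessors on chain A = 10
EF(A2) = ES + duration = 10 + 2 = 12
Successor of A2 is M. ES(M) = max(sum(A), sum(B)) = max(12, 29) = 29
Free float = ES(successor) - EF(current) = 29 - 12 = 17

17


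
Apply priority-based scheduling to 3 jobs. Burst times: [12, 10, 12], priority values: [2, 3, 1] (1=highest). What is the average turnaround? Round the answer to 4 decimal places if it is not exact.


Sort by priority (ascending = highest first):
Order: [(1, 12), (2, 12), (3, 10)]
Completion times:
  Priority 1, burst=12, C=12
  Priority 2, burst=12, C=24
  Priority 3, burst=10, C=34
Average turnaround = 70/3 = 23.3333

23.3333


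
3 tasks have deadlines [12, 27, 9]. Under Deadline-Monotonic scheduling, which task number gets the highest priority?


Sort tasks by relative deadline (ascending):
  Task 3: deadline = 9
  Task 1: deadline = 12
  Task 2: deadline = 27
Priority order (highest first): [3, 1, 2]
Highest priority task = 3

3


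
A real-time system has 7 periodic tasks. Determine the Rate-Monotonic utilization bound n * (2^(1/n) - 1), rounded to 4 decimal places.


Compute 2^(1/7) = 1.1040895137
Subtract 1: 1.1040895137 - 1 = 0.1040895137
Multiply by n: 7 * 0.1040895137 = 0.7286265959
Round to 4 dp: 0.7286

0.7286


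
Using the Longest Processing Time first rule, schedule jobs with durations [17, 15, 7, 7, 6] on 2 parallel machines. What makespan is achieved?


Sort jobs in decreasing order (LPT): [17, 15, 7, 7, 6]
Assign each job to the least loaded machine:
  Machine 1: jobs [17, 7], load = 24
  Machine 2: jobs [15, 7, 6], load = 28
Makespan = max load = 28

28


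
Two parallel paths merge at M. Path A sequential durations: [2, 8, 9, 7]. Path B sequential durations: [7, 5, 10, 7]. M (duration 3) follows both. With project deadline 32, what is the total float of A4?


Forward pass: ES(A4) = sum of predecessors on chain A = 19
EF = ES + duration = 19 + 7 = 26
Backward pass: LF(M) = deadline = 32; LS(M) = 32 - 3 = 29
LF(A4) = LS(M) - sum(successors on chain A) = 29 - 0 = 29
LS = LF - duration = 29 - 7 = 22
Total float = LS - ES = 22 - 19 = 3

3


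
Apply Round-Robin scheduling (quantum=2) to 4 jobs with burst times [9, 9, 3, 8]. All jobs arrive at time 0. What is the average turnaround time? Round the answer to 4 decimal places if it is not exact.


Time quantum = 2
Execution trace:
  J1 runs 2 units, time = 2
  J2 runs 2 units, time = 4
  J3 runs 2 units, time = 6
  J4 runs 2 units, time = 8
  J1 runs 2 units, time = 10
  J2 runs 2 units, time = 12
  J3 runs 1 units, time = 13
  J4 runs 2 units, time = 15
  J1 runs 2 units, time = 17
  J2 runs 2 units, time = 19
  J4 runs 2 units, time = 21
  J1 runs 2 units, time = 23
  J2 runs 2 units, time = 25
  J4 runs 2 units, time = 27
  J1 runs 1 units, time = 28
  J2 runs 1 units, time = 29
Finish times: [28, 29, 13, 27]
Average turnaround = 97/4 = 24.25

24.25


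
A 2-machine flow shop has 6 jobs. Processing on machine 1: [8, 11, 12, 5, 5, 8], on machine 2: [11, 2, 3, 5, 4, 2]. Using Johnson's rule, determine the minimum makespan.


Apply Johnson's rule:
  Group 1 (a <= b): [(4, 5, 5), (1, 8, 11)]
  Group 2 (a > b): [(5, 5, 4), (3, 12, 3), (2, 11, 2), (6, 8, 2)]
Optimal job order: [4, 1, 5, 3, 2, 6]
Schedule:
  Job 4: M1 done at 5, M2 done at 10
  Job 1: M1 done at 13, M2 done at 24
  Job 5: M1 done at 18, M2 done at 28
  Job 3: M1 done at 30, M2 done at 33
  Job 2: M1 done at 41, M2 done at 43
  Job 6: M1 done at 49, M2 done at 51
Makespan = 51

51


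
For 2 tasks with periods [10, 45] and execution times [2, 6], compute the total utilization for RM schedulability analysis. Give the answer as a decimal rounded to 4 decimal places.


Compute individual utilizations (exact fractions):
  Task 1: C/T = 2/10 = 1/5 (approx. 0.2)
  Task 2: C/T = 6/45 = 2/15 (approx. 0.1333)
Total utilization U = 1/5 + 2/15 = 1/3
Rounded to 4 decimal places: U = 0.3333
RM (Liu & Layland) bound for 2 tasks = 0.828427; compare with U = 1/3 (approx. 0.333333)
U <= bound, so schedulable by RM sufficient condition.

0.3333


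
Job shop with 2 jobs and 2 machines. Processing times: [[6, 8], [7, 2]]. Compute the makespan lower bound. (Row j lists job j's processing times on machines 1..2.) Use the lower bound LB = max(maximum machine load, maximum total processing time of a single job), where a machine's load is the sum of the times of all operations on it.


Machine loads:
  Machine 1: 6 + 7 = 13
  Machine 2: 8 + 2 = 10
Max machine load = 13
Job totals:
  Job 1: 14
  Job 2: 9
Max job total = 14
Lower bound = max(13, 14) = 14

14


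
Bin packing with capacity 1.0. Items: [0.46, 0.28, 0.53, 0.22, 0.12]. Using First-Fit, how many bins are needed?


Place items sequentially using First-Fit:
  Item 0.46 -> new Bin 1
  Item 0.28 -> Bin 1 (now 0.74)
  Item 0.53 -> new Bin 2
  Item 0.22 -> Bin 1 (now 0.96)
  Item 0.12 -> Bin 2 (now 0.65)
Total bins used = 2

2


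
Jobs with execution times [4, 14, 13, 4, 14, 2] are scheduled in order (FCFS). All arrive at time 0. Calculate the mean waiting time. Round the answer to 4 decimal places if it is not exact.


FCFS order (as given): [4, 14, 13, 4, 14, 2]
Waiting times:
  Job 1: wait = 0
  Job 2: wait = 4
  Job 3: wait = 18
  Job 4: wait = 31
  Job 5: wait = 35
  Job 6: wait = 49
Sum of waiting times = 137
Average waiting time = 137/6 = 22.8333

22.8333


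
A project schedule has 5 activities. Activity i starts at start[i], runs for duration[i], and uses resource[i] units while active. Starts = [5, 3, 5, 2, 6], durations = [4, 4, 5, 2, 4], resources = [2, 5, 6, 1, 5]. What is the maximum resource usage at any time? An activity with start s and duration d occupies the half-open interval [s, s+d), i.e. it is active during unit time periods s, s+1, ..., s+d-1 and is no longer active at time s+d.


Each activity i is active on [start_i, start_i + duration_i).
Compute total resource usage per time slot:
  t=0: active resources = [], total = 0
  t=1: active resources = [], total = 0
  t=2: active resources = [1], total = 1
  t=3: active resources = [5, 1], total = 6
  t=4: active resources = [5], total = 5
  t=5: active resources = [2, 5, 6], total = 13
  t=6: active resources = [2, 5, 6, 5], total = 18
  t=7: active resources = [2, 6, 5], total = 13
  t=8: active resources = [2, 6, 5], total = 13
  t=9: active resources = [6, 5], total = 11
Peak resource demand = 18

18


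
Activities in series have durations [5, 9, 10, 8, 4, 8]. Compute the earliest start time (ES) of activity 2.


Activity 2 starts after activities 1 through 1 complete.
Predecessor durations: [5]
ES = 5 = 5

5


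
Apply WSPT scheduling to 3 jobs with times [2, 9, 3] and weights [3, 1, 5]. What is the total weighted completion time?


Compute p/w ratios and sort ascending (WSPT): [(3, 5), (2, 3), (9, 1)]
Compute weighted completion times:
  Job (p=3,w=5): C=3, w*C=5*3=15
  Job (p=2,w=3): C=5, w*C=3*5=15
  Job (p=9,w=1): C=14, w*C=1*14=14
Total weighted completion time = 44

44


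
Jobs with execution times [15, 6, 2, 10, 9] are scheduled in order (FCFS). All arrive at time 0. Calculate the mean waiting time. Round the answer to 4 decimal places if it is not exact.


FCFS order (as given): [15, 6, 2, 10, 9]
Waiting times:
  Job 1: wait = 0
  Job 2: wait = 15
  Job 3: wait = 21
  Job 4: wait = 23
  Job 5: wait = 33
Sum of waiting times = 92
Average waiting time = 92/5 = 18.4

18.4


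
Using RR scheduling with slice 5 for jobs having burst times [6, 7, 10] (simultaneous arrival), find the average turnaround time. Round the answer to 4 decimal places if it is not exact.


Time quantum = 5
Execution trace:
  J1 runs 5 units, time = 5
  J2 runs 5 units, time = 10
  J3 runs 5 units, time = 15
  J1 runs 1 units, time = 16
  J2 runs 2 units, time = 18
  J3 runs 5 units, time = 23
Finish times: [16, 18, 23]
Average turnaround = 57/3 = 19.0

19.0


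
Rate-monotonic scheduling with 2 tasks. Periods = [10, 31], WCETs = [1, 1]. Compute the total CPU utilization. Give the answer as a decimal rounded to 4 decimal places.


Compute individual utilizations (exact fractions):
  Task 1: C/T = 1/10 (approx. 0.1)
  Task 2: C/T = 1/31 (approx. 0.0323)
Total utilization U = 1/10 + 1/31 = 41/310
Rounded to 4 decimal places: U = 0.1323
RM (Liu & Layland) bound for 2 tasks = 0.828427; compare with U = 41/310 (approx. 0.132258)
U <= bound, so schedulable by RM sufficient condition.

0.1323


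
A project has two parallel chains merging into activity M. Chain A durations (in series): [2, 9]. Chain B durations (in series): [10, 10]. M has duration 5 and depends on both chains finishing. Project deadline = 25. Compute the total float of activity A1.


Forward pass: ES(A1) = sum of predecessors on chain A = 0
EF = ES + duration = 0 + 2 = 2
Backward pass: LF(M) = deadline = 25; LS(M) = 25 - 5 = 20
LF(A1) = LS(M) - sum(successors on chain A) = 20 - 9 = 11
LS = LF - duration = 11 - 2 = 9
Total float = LS - ES = 9 - 0 = 9

9


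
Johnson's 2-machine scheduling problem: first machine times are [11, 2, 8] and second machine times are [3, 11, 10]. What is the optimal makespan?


Apply Johnson's rule:
  Group 1 (a <= b): [(2, 2, 11), (3, 8, 10)]
  Group 2 (a > b): [(1, 11, 3)]
Optimal job order: [2, 3, 1]
Schedule:
  Job 2: M1 done at 2, M2 done at 13
  Job 3: M1 done at 10, M2 done at 23
  Job 1: M1 done at 21, M2 done at 26
Makespan = 26

26


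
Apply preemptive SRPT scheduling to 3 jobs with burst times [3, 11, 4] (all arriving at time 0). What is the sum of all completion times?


Since all jobs arrive at t=0, SRPT equals SPT ordering.
SPT order: [3, 4, 11]
Completion times:
  Job 1: p=3, C=3
  Job 2: p=4, C=7
  Job 3: p=11, C=18
Total completion time = 3 + 7 + 18 = 28

28


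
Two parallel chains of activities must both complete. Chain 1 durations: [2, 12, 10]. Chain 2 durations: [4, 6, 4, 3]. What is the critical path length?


Path A total = 2 + 12 + 10 = 24
Path B total = 4 + 6 + 4 + 3 = 17
Critical path = longest path = max(24, 17) = 24

24


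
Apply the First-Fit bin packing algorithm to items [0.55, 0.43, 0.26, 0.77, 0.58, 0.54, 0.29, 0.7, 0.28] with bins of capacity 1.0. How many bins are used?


Place items sequentially using First-Fit:
  Item 0.55 -> new Bin 1
  Item 0.43 -> Bin 1 (now 0.98)
  Item 0.26 -> new Bin 2
  Item 0.77 -> new Bin 3
  Item 0.58 -> Bin 2 (now 0.84)
  Item 0.54 -> new Bin 4
  Item 0.29 -> Bin 4 (now 0.83)
  Item 0.7 -> new Bin 5
  Item 0.28 -> Bin 5 (now 0.98)
Total bins used = 5

5


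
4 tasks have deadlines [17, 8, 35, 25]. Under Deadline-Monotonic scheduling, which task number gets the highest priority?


Sort tasks by relative deadline (ascending):
  Task 2: deadline = 8
  Task 1: deadline = 17
  Task 4: deadline = 25
  Task 3: deadline = 35
Priority order (highest first): [2, 1, 4, 3]
Highest priority task = 2

2


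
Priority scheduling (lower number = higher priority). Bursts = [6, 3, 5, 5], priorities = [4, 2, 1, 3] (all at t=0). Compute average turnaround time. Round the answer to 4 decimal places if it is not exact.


Sort by priority (ascending = highest first):
Order: [(1, 5), (2, 3), (3, 5), (4, 6)]
Completion times:
  Priority 1, burst=5, C=5
  Priority 2, burst=3, C=8
  Priority 3, burst=5, C=13
  Priority 4, burst=6, C=19
Average turnaround = 45/4 = 11.25

11.25


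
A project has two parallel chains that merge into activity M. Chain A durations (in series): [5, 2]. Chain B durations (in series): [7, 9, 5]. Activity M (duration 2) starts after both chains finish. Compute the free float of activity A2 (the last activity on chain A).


ES(A2) = sum of predecessors on chain A = 5
EF(A2) = ES + duration = 5 + 2 = 7
Successor of A2 is M. ES(M) = max(sum(A), sum(B)) = max(7, 21) = 21
Free float = ES(successor) - EF(current) = 21 - 7 = 14

14


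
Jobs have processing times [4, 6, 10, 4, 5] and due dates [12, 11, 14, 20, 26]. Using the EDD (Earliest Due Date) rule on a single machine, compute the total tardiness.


Sort by due date (EDD order): [(6, 11), (4, 12), (10, 14), (4, 20), (5, 26)]
Compute completion times and tardiness:
  Job 1: p=6, d=11, C=6, tardiness=max(0,6-11)=0
  Job 2: p=4, d=12, C=10, tardiness=max(0,10-12)=0
  Job 3: p=10, d=14, C=20, tardiness=max(0,20-14)=6
  Job 4: p=4, d=20, C=24, tardiness=max(0,24-20)=4
  Job 5: p=5, d=26, C=29, tardiness=max(0,29-26)=3
Total tardiness = 13

13


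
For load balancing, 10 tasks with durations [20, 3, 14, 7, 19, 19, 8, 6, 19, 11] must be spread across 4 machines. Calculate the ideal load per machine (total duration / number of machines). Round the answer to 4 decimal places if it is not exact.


Total processing time = 20 + 3 + 14 + 7 + 19 + 19 + 8 + 6 + 19 + 11 = 126
Number of machines = 4
Ideal balanced load = 126 / 4 = 31.5

31.5


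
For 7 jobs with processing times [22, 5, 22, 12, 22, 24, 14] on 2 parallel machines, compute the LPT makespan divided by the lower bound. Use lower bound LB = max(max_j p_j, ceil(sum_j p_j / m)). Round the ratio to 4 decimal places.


LPT order: [24, 22, 22, 22, 14, 12, 5]
Machine loads after assignment: [63, 58]
LPT makespan = 63
Lower bound = max(max_job, ceil(total/2)) = max(24, 61) = 61
Ratio = 63 / 61 = 1.0328

1.0328


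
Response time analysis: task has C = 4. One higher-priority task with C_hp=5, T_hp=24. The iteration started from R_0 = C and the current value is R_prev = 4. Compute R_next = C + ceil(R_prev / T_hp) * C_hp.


R_next = C + ceil(R_prev / T_hp) * C_hp
ceil(4 / 24) = ceil(0.1667) = 1
Interference = 1 * 5 = 5
R_next = 4 + 5 = 9

9


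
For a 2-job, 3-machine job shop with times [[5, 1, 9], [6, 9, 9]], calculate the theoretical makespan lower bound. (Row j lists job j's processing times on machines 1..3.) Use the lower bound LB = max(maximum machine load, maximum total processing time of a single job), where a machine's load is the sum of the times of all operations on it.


Machine loads:
  Machine 1: 5 + 6 = 11
  Machine 2: 1 + 9 = 10
  Machine 3: 9 + 9 = 18
Max machine load = 18
Job totals:
  Job 1: 15
  Job 2: 24
Max job total = 24
Lower bound = max(18, 24) = 24

24


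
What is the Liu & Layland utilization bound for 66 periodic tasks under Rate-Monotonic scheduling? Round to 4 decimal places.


Compute 2^(1/66) = 1.0105575720
Subtract 1: 1.0105575720 - 1 = 0.0105575720
Multiply by n: 66 * 0.0105575720 = 0.6967997520
Round to 4 dp: 0.6968

0.6968


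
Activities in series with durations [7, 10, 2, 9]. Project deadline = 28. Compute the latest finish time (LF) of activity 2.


LF(activity 2) = deadline - sum of successor durations
Successors: activities 3 through 4 with durations [2, 9]
Sum of successor durations = 11
LF = 28 - 11 = 17

17


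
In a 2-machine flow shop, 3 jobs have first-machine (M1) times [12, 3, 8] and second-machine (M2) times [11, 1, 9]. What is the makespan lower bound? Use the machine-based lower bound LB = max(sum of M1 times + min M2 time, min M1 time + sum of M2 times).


LB1 = sum(M1 times) + min(M2 times) = 23 + 1 = 24
LB2 = min(M1 times) + sum(M2 times) = 3 + 21 = 24
Lower bound = max(LB1, LB2) = max(24, 24) = 24

24


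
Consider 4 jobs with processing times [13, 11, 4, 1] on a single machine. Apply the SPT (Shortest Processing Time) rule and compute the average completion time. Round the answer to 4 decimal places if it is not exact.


Sort jobs by processing time (SPT order): [1, 4, 11, 13]
Compute completion times sequentially:
  Job 1: processing = 1, completes at 1
  Job 2: processing = 4, completes at 5
  Job 3: processing = 11, completes at 16
  Job 4: processing = 13, completes at 29
Sum of completion times = 51
Average completion time = 51/4 = 12.75

12.75


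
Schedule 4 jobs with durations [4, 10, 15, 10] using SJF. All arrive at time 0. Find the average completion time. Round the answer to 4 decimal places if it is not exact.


SJF order (ascending): [4, 10, 10, 15]
Completion times:
  Job 1: burst=4, C=4
  Job 2: burst=10, C=14
  Job 3: burst=10, C=24
  Job 4: burst=15, C=39
Average completion = 81/4 = 20.25

20.25


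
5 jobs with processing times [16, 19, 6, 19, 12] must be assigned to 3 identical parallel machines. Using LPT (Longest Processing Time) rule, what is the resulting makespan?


Sort jobs in decreasing order (LPT): [19, 19, 16, 12, 6]
Assign each job to the least loaded machine:
  Machine 1: jobs [19, 6], load = 25
  Machine 2: jobs [19], load = 19
  Machine 3: jobs [16, 12], load = 28
Makespan = max load = 28

28


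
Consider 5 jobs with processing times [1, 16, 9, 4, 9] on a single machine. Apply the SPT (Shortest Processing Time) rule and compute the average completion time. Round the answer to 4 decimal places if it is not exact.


Sort jobs by processing time (SPT order): [1, 4, 9, 9, 16]
Compute completion times sequentially:
  Job 1: processing = 1, completes at 1
  Job 2: processing = 4, completes at 5
  Job 3: processing = 9, completes at 14
  Job 4: processing = 9, completes at 23
  Job 5: processing = 16, completes at 39
Sum of completion times = 82
Average completion time = 82/5 = 16.4

16.4


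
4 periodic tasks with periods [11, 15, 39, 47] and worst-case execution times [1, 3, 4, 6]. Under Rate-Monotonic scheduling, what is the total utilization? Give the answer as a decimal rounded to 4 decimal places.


Compute individual utilizations (exact fractions):
  Task 1: C/T = 1/11 (approx. 0.0909)
  Task 2: C/T = 3/15 = 1/5 (approx. 0.2)
  Task 3: C/T = 4/39 (approx. 0.1026)
  Task 4: C/T = 6/47 (approx. 0.1277)
Total utilization U = 1/11 + 1/5 + 4/39 + 6/47 = 52538/100815
Rounded to 4 decimal places: U = 0.5211
RM (Liu & Layland) bound for 4 tasks = 0.756828; compare with U = 52538/100815 (approx. 0.521133)
U <= bound, so schedulable by RM sufficient condition.

0.5211


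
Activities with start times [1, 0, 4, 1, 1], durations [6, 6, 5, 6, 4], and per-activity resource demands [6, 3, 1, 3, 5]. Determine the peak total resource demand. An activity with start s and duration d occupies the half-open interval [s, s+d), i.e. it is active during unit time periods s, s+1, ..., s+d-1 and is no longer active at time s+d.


Each activity i is active on [start_i, start_i + duration_i).
Compute total resource usage per time slot:
  t=0: active resources = [3], total = 3
  t=1: active resources = [6, 3, 3, 5], total = 17
  t=2: active resources = [6, 3, 3, 5], total = 17
  t=3: active resources = [6, 3, 3, 5], total = 17
  t=4: active resources = [6, 3, 1, 3, 5], total = 18
  t=5: active resources = [6, 3, 1, 3], total = 13
  t=6: active resources = [6, 1, 3], total = 10
  t=7: active resources = [1], total = 1
  t=8: active resources = [1], total = 1
Peak resource demand = 18

18


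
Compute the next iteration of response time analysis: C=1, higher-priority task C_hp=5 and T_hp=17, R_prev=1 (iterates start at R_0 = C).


R_next = C + ceil(R_prev / T_hp) * C_hp
ceil(1 / 17) = ceil(0.0588) = 1
Interference = 1 * 5 = 5
R_next = 1 + 5 = 6

6


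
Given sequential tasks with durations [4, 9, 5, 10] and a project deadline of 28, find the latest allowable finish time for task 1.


LF(activity 1) = deadline - sum of successor durations
Successors: activities 2 through 4 with durations [9, 5, 10]
Sum of successor durations = 24
LF = 28 - 24 = 4

4


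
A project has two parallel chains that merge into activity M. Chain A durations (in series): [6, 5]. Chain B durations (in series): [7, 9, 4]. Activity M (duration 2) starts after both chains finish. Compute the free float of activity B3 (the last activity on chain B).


ES(B3) = sum of predecessors on chain B = 16
EF(B3) = ES + duration = 16 + 4 = 20
Successor of B3 is M. ES(M) = max(sum(A), sum(B)) = max(11, 20) = 20
Free float = ES(successor) - EF(current) = 20 - 20 = 0

0


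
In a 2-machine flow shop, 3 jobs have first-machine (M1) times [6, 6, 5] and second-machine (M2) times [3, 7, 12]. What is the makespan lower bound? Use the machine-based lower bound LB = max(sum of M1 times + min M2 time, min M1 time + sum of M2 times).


LB1 = sum(M1 times) + min(M2 times) = 17 + 3 = 20
LB2 = min(M1 times) + sum(M2 times) = 5 + 22 = 27
Lower bound = max(LB1, LB2) = max(20, 27) = 27

27


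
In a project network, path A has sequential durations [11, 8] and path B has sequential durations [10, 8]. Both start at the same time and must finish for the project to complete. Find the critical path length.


Path A total = 11 + 8 = 19
Path B total = 10 + 8 = 18
Critical path = longest path = max(19, 18) = 19

19


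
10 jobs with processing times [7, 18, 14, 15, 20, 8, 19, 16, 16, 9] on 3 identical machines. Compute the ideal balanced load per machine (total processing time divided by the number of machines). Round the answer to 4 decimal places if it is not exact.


Total processing time = 7 + 18 + 14 + 15 + 20 + 8 + 19 + 16 + 16 + 9 = 142
Number of machines = 3
Ideal balanced load = 142 / 3 = 47.3333

47.3333


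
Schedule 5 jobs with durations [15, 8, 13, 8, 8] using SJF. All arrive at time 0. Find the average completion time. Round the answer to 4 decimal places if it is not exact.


SJF order (ascending): [8, 8, 8, 13, 15]
Completion times:
  Job 1: burst=8, C=8
  Job 2: burst=8, C=16
  Job 3: burst=8, C=24
  Job 4: burst=13, C=37
  Job 5: burst=15, C=52
Average completion = 137/5 = 27.4

27.4


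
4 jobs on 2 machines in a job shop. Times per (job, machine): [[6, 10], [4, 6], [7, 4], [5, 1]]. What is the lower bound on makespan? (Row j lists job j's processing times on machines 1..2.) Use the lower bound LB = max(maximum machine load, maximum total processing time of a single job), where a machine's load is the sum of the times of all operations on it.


Machine loads:
  Machine 1: 6 + 4 + 7 + 5 = 22
  Machine 2: 10 + 6 + 4 + 1 = 21
Max machine load = 22
Job totals:
  Job 1: 16
  Job 2: 10
  Job 3: 11
  Job 4: 6
Max job total = 16
Lower bound = max(22, 16) = 22

22


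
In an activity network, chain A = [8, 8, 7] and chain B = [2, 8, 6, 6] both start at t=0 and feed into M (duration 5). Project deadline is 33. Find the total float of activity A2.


Forward pass: ES(A2) = sum of predecessors on chain A = 8
EF = ES + duration = 8 + 8 = 16
Backward pass: LF(M) = deadline = 33; LS(M) = 33 - 5 = 28
LF(A2) = LS(M) - sum(successors on chain A) = 28 - 7 = 21
LS = LF - duration = 21 - 8 = 13
Total float = LS - ES = 13 - 8 = 5

5


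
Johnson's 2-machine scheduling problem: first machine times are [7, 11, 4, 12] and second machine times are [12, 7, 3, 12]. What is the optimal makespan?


Apply Johnson's rule:
  Group 1 (a <= b): [(1, 7, 12), (4, 12, 12)]
  Group 2 (a > b): [(2, 11, 7), (3, 4, 3)]
Optimal job order: [1, 4, 2, 3]
Schedule:
  Job 1: M1 done at 7, M2 done at 19
  Job 4: M1 done at 19, M2 done at 31
  Job 2: M1 done at 30, M2 done at 38
  Job 3: M1 done at 34, M2 done at 41
Makespan = 41

41


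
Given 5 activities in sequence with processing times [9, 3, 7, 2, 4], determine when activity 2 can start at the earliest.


Activity 2 starts after activities 1 through 1 complete.
Predecessor durations: [9]
ES = 9 = 9

9


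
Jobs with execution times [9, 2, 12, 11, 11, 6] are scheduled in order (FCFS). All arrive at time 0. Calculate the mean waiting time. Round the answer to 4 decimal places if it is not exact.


FCFS order (as given): [9, 2, 12, 11, 11, 6]
Waiting times:
  Job 1: wait = 0
  Job 2: wait = 9
  Job 3: wait = 11
  Job 4: wait = 23
  Job 5: wait = 34
  Job 6: wait = 45
Sum of waiting times = 122
Average waiting time = 122/6 = 20.3333

20.3333


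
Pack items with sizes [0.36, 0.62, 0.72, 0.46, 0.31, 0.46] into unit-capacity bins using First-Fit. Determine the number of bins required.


Place items sequentially using First-Fit:
  Item 0.36 -> new Bin 1
  Item 0.62 -> Bin 1 (now 0.98)
  Item 0.72 -> new Bin 2
  Item 0.46 -> new Bin 3
  Item 0.31 -> Bin 3 (now 0.77)
  Item 0.46 -> new Bin 4
Total bins used = 4

4


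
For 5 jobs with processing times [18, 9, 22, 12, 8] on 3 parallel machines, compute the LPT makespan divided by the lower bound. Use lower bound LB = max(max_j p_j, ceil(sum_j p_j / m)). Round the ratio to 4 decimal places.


LPT order: [22, 18, 12, 9, 8]
Machine loads after assignment: [22, 26, 21]
LPT makespan = 26
Lower bound = max(max_job, ceil(total/3)) = max(22, 23) = 23
Ratio = 26 / 23 = 1.1304

1.1304


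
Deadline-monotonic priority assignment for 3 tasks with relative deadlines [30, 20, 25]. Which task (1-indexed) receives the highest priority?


Sort tasks by relative deadline (ascending):
  Task 2: deadline = 20
  Task 3: deadline = 25
  Task 1: deadline = 30
Priority order (highest first): [2, 3, 1]
Highest priority task = 2

2


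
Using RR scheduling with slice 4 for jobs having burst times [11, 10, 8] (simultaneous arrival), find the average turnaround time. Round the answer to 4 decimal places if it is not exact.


Time quantum = 4
Execution trace:
  J1 runs 4 units, time = 4
  J2 runs 4 units, time = 8
  J3 runs 4 units, time = 12
  J1 runs 4 units, time = 16
  J2 runs 4 units, time = 20
  J3 runs 4 units, time = 24
  J1 runs 3 units, time = 27
  J2 runs 2 units, time = 29
Finish times: [27, 29, 24]
Average turnaround = 80/3 = 26.6667

26.6667


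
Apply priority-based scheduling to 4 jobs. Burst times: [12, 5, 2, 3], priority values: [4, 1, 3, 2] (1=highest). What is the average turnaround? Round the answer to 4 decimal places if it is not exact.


Sort by priority (ascending = highest first):
Order: [(1, 5), (2, 3), (3, 2), (4, 12)]
Completion times:
  Priority 1, burst=5, C=5
  Priority 2, burst=3, C=8
  Priority 3, burst=2, C=10
  Priority 4, burst=12, C=22
Average turnaround = 45/4 = 11.25

11.25


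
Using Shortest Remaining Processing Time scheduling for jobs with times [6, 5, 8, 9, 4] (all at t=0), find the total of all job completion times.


Since all jobs arrive at t=0, SRPT equals SPT ordering.
SPT order: [4, 5, 6, 8, 9]
Completion times:
  Job 1: p=4, C=4
  Job 2: p=5, C=9
  Job 3: p=6, C=15
  Job 4: p=8, C=23
  Job 5: p=9, C=32
Total completion time = 4 + 9 + 15 + 23 + 32 = 83

83


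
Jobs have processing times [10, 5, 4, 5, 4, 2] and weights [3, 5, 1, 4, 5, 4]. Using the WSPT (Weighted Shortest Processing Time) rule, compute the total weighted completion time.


Compute p/w ratios and sort ascending (WSPT): [(2, 4), (4, 5), (5, 5), (5, 4), (10, 3), (4, 1)]
Compute weighted completion times:
  Job (p=2,w=4): C=2, w*C=4*2=8
  Job (p=4,w=5): C=6, w*C=5*6=30
  Job (p=5,w=5): C=11, w*C=5*11=55
  Job (p=5,w=4): C=16, w*C=4*16=64
  Job (p=10,w=3): C=26, w*C=3*26=78
  Job (p=4,w=1): C=30, w*C=1*30=30
Total weighted completion time = 265

265


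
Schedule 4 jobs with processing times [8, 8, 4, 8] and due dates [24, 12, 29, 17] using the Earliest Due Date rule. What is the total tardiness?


Sort by due date (EDD order): [(8, 12), (8, 17), (8, 24), (4, 29)]
Compute completion times and tardiness:
  Job 1: p=8, d=12, C=8, tardiness=max(0,8-12)=0
  Job 2: p=8, d=17, C=16, tardiness=max(0,16-17)=0
  Job 3: p=8, d=24, C=24, tardiness=max(0,24-24)=0
  Job 4: p=4, d=29, C=28, tardiness=max(0,28-29)=0
Total tardiness = 0

0


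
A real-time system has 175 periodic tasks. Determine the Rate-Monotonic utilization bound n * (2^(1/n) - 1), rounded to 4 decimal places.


Compute 2^(1/175) = 1.0039686955
Subtract 1: 1.0039686955 - 1 = 0.0039686955
Multiply by n: 175 * 0.0039686955 = 0.6945217125
Round to 4 dp: 0.6945

0.6945


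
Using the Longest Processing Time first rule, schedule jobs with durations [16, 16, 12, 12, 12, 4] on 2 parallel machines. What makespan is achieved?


Sort jobs in decreasing order (LPT): [16, 16, 12, 12, 12, 4]
Assign each job to the least loaded machine:
  Machine 1: jobs [16, 12, 12], load = 40
  Machine 2: jobs [16, 12, 4], load = 32
Makespan = max load = 40

40


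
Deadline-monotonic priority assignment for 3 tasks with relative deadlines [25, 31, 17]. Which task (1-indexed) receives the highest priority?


Sort tasks by relative deadline (ascending):
  Task 3: deadline = 17
  Task 1: deadline = 25
  Task 2: deadline = 31
Priority order (highest first): [3, 1, 2]
Highest priority task = 3

3


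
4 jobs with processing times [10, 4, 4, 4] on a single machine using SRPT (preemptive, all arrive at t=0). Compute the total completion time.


Since all jobs arrive at t=0, SRPT equals SPT ordering.
SPT order: [4, 4, 4, 10]
Completion times:
  Job 1: p=4, C=4
  Job 2: p=4, C=8
  Job 3: p=4, C=12
  Job 4: p=10, C=22
Total completion time = 4 + 8 + 12 + 22 = 46

46


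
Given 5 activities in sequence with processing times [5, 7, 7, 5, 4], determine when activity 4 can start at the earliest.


Activity 4 starts after activities 1 through 3 complete.
Predecessor durations: [5, 7, 7]
ES = 5 + 7 + 7 = 19

19


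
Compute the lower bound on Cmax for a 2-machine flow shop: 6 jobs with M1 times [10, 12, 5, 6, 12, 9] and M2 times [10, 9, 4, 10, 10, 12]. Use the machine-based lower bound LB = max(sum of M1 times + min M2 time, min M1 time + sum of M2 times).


LB1 = sum(M1 times) + min(M2 times) = 54 + 4 = 58
LB2 = min(M1 times) + sum(M2 times) = 5 + 55 = 60
Lower bound = max(LB1, LB2) = max(58, 60) = 60

60


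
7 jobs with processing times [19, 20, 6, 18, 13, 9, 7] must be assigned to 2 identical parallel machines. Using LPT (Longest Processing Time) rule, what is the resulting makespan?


Sort jobs in decreasing order (LPT): [20, 19, 18, 13, 9, 7, 6]
Assign each job to the least loaded machine:
  Machine 1: jobs [20, 13, 9, 6], load = 48
  Machine 2: jobs [19, 18, 7], load = 44
Makespan = max load = 48

48


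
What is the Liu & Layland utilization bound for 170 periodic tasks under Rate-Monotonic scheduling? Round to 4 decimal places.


Compute 2^(1/170) = 1.0040856600
Subtract 1: 1.0040856600 - 1 = 0.0040856600
Multiply by n: 170 * 0.0040856600 = 0.6945622000
Round to 4 dp: 0.6946

0.6946


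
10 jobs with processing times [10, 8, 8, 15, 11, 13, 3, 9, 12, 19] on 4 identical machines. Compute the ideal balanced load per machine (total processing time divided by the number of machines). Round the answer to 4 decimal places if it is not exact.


Total processing time = 10 + 8 + 8 + 15 + 11 + 13 + 3 + 9 + 12 + 19 = 108
Number of machines = 4
Ideal balanced load = 108 / 4 = 27.0

27.0


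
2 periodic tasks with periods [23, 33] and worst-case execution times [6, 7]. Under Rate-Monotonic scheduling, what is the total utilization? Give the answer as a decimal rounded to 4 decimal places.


Compute individual utilizations (exact fractions):
  Task 1: C/T = 6/23 (approx. 0.2609)
  Task 2: C/T = 7/33 (approx. 0.2121)
Total utilization U = 6/23 + 7/33 = 359/759
Rounded to 4 decimal places: U = 0.4730
RM (Liu & Layland) bound for 2 tasks = 0.828427; compare with U = 359/759 (approx. 0.472991)
U <= bound, so schedulable by RM sufficient condition.

0.4730


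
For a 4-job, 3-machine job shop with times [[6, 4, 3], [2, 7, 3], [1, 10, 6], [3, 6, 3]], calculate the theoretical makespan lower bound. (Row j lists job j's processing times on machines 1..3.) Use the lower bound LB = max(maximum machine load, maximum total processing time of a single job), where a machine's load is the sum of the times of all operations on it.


Machine loads:
  Machine 1: 6 + 2 + 1 + 3 = 12
  Machine 2: 4 + 7 + 10 + 6 = 27
  Machine 3: 3 + 3 + 6 + 3 = 15
Max machine load = 27
Job totals:
  Job 1: 13
  Job 2: 12
  Job 3: 17
  Job 4: 12
Max job total = 17
Lower bound = max(27, 17) = 27

27


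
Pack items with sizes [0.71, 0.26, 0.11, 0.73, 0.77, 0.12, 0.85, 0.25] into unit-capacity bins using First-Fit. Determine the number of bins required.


Place items sequentially using First-Fit:
  Item 0.71 -> new Bin 1
  Item 0.26 -> Bin 1 (now 0.97)
  Item 0.11 -> new Bin 2
  Item 0.73 -> Bin 2 (now 0.84)
  Item 0.77 -> new Bin 3
  Item 0.12 -> Bin 2 (now 0.96)
  Item 0.85 -> new Bin 4
  Item 0.25 -> new Bin 5
Total bins used = 5

5


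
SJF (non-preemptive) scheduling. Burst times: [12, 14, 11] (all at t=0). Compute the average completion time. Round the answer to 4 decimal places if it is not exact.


SJF order (ascending): [11, 12, 14]
Completion times:
  Job 1: burst=11, C=11
  Job 2: burst=12, C=23
  Job 3: burst=14, C=37
Average completion = 71/3 = 23.6667

23.6667


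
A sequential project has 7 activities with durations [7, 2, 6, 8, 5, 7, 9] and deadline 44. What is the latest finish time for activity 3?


LF(activity 3) = deadline - sum of successor durations
Successors: activities 4 through 7 with durations [8, 5, 7, 9]
Sum of successor durations = 29
LF = 44 - 29 = 15

15


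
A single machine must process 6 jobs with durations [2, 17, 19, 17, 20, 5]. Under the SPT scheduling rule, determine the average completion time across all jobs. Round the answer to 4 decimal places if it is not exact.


Sort jobs by processing time (SPT order): [2, 5, 17, 17, 19, 20]
Compute completion times sequentially:
  Job 1: processing = 2, completes at 2
  Job 2: processing = 5, completes at 7
  Job 3: processing = 17, completes at 24
  Job 4: processing = 17, completes at 41
  Job 5: processing = 19, completes at 60
  Job 6: processing = 20, completes at 80
Sum of completion times = 214
Average completion time = 214/6 = 35.6667

35.6667


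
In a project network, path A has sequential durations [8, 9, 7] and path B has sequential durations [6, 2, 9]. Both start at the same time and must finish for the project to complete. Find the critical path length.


Path A total = 8 + 9 + 7 = 24
Path B total = 6 + 2 + 9 = 17
Critical path = longest path = max(24, 17) = 24

24


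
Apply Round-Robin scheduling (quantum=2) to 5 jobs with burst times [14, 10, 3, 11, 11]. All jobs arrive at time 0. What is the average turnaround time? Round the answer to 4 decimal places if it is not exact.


Time quantum = 2
Execution trace:
  J1 runs 2 units, time = 2
  J2 runs 2 units, time = 4
  J3 runs 2 units, time = 6
  J4 runs 2 units, time = 8
  J5 runs 2 units, time = 10
  J1 runs 2 units, time = 12
  J2 runs 2 units, time = 14
  J3 runs 1 units, time = 15
  J4 runs 2 units, time = 17
  J5 runs 2 units, time = 19
  J1 runs 2 units, time = 21
  J2 runs 2 units, time = 23
  J4 runs 2 units, time = 25
  J5 runs 2 units, time = 27
  J1 runs 2 units, time = 29
  J2 runs 2 units, time = 31
  J4 runs 2 units, time = 33
  J5 runs 2 units, time = 35
  J1 runs 2 units, time = 37
  J2 runs 2 units, time = 39
  J4 runs 2 units, time = 41
  J5 runs 2 units, time = 43
  J1 runs 2 units, time = 45
  J4 runs 1 units, time = 46
  J5 runs 1 units, time = 47
  J1 runs 2 units, time = 49
Finish times: [49, 39, 15, 46, 47]
Average turnaround = 196/5 = 39.2

39.2


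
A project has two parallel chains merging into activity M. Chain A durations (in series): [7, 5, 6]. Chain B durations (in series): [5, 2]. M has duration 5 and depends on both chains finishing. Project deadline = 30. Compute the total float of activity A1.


Forward pass: ES(A1) = sum of predecessors on chain A = 0
EF = ES + duration = 0 + 7 = 7
Backward pass: LF(M) = deadline = 30; LS(M) = 30 - 5 = 25
LF(A1) = LS(M) - sum(successors on chain A) = 25 - 11 = 14
LS = LF - duration = 14 - 7 = 7
Total float = LS - ES = 7 - 0 = 7

7


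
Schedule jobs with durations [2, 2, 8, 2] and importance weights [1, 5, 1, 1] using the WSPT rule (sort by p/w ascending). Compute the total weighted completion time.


Compute p/w ratios and sort ascending (WSPT): [(2, 5), (2, 1), (2, 1), (8, 1)]
Compute weighted completion times:
  Job (p=2,w=5): C=2, w*C=5*2=10
  Job (p=2,w=1): C=4, w*C=1*4=4
  Job (p=2,w=1): C=6, w*C=1*6=6
  Job (p=8,w=1): C=14, w*C=1*14=14
Total weighted completion time = 34

34


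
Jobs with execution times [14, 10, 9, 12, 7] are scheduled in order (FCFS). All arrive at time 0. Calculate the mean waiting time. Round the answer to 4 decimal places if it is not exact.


FCFS order (as given): [14, 10, 9, 12, 7]
Waiting times:
  Job 1: wait = 0
  Job 2: wait = 14
  Job 3: wait = 24
  Job 4: wait = 33
  Job 5: wait = 45
Sum of waiting times = 116
Average waiting time = 116/5 = 23.2

23.2
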